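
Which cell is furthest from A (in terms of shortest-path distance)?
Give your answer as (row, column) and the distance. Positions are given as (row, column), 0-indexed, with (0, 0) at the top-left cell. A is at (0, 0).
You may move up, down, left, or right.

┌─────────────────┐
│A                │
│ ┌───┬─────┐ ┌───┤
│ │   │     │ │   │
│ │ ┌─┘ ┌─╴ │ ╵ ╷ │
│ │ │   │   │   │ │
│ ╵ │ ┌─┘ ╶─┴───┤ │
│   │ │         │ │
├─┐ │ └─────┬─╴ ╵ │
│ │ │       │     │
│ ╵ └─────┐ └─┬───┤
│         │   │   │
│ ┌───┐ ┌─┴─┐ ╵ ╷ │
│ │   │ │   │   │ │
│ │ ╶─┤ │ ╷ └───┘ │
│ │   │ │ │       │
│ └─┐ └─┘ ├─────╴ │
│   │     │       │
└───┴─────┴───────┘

Computing BFS distances from A to all cells:
Furthest cell: (6, 2)
Distance: 52 steps

Path from A to the furthest cell:

┌─────────────────┐
│A → → → → → ↓    │
│ ┌───┬─────┐ ┌───┤
│ │   │↓ ← ↰│↓│↱ ↓│
│ │ ┌─┘ ┌─╴ │ ╵ ╷ │
│ │ │↓ ↲│↱ ↑│↳ ↑│↓│
│ ╵ │ ┌─┘ ╶─┴───┤ │
│   │↓│  ↑ ← ← ↰│↓│
├─┐ │ └─────┬─╴ ╵ │
│ │ │↳ → → ↓│  ↑ ↲│
│ ╵ └─────┐ └─┬───┤
│         │↳ ↓│↱ ↓│
│ ┌───┐ ┌─┴─┐ ╵ ╷ │
│ │↱ B│ │↓ ↰│↳ ↑│↓│
│ │ ╶─┤ │ ╷ └───┘ │
│ │↑ ↰│ │↓│↑ ← ← ↲│
│ └─┐ └─┘ ├─────╴ │
│   │↑ ← ↲│       │
└───┴─────┴───────┘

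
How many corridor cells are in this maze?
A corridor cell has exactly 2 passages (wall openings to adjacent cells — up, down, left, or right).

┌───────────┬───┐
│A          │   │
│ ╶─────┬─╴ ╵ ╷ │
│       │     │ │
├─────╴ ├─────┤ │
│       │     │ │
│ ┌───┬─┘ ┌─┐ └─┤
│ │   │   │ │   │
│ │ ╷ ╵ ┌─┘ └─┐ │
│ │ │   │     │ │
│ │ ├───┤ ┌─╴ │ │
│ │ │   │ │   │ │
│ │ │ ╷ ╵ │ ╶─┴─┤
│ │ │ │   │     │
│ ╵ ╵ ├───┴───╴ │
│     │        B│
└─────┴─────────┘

Counting cells with exactly 2 passages:
Total corridor cells: 56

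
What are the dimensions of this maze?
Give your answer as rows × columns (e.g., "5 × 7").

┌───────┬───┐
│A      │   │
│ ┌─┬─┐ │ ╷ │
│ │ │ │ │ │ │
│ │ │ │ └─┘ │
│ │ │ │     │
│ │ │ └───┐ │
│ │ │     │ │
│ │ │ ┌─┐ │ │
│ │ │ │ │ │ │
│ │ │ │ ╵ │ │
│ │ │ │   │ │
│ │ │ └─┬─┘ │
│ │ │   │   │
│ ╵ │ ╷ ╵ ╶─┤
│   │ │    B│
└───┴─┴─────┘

Counting the maze dimensions:
Rows (vertical): 8
Columns (horizontal): 6
Dimensions: 8 × 6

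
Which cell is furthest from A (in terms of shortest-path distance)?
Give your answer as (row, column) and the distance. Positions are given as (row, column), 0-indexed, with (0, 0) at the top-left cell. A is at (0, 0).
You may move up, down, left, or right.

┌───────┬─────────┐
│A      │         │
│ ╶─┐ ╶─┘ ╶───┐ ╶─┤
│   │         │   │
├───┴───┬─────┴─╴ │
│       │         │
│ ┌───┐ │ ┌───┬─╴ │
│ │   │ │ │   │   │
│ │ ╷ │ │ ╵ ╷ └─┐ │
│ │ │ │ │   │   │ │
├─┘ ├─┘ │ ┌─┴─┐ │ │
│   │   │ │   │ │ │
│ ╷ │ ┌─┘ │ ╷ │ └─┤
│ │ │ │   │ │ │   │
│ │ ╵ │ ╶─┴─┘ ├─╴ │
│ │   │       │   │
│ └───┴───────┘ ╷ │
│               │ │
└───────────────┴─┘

Computing BFS distances from A to all cells:
Furthest cell: (4, 0)
Distance: 54 steps

Path from A to the furthest cell:

┌───────┬─────────┐
│A → ↓  │↱ → → ↓  │
│ ╶─┐ ╶─┘ ╶───┐ ╶─┤
│   │↳ → ↑    │↳ ↓│
├───┴───┬─────┴─╴ │
│↓ ← ← ↰│↓ ← ← ← ↲│
│ ┌───┐ │ ┌───┬─╴ │
│↓│   │↑│↓│↱ ↓│   │
│ │ ╷ │ │ ╵ ╷ └─┐ │
│B│ │ │↑│↳ ↑│↳ ↓│ │
├─┘ ├─┘ │ ┌─┴─┐ │ │
│↱ ↓│↱ ↑│ │   │↓│ │
│ ╷ │ ┌─┘ │ ╷ │ └─┤
│↑│↓│↑│   │ │ │↳ ↓│
│ │ ╵ │ ╶─┴─┘ ├─╴ │
│↑│↳ ↑│       │↓ ↲│
│ └───┴───────┘ ╷ │
│↑ ← ← ← ← ← ← ↲│ │
└───────────────┴─┘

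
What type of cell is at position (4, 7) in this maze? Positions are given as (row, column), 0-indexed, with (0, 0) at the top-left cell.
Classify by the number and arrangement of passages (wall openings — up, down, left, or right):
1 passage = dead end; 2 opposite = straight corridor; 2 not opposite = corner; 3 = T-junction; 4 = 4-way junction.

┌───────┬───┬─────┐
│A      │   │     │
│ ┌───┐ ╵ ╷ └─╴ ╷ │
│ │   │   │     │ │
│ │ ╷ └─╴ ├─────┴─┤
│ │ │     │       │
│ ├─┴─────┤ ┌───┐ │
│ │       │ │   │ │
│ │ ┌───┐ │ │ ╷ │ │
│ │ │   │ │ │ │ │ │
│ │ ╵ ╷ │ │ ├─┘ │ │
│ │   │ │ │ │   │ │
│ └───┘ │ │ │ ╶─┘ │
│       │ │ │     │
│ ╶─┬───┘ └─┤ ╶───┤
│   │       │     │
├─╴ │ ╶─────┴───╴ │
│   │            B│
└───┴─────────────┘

Checking cell at (4, 7):
Number of passages: 2
Cell type: straight corridor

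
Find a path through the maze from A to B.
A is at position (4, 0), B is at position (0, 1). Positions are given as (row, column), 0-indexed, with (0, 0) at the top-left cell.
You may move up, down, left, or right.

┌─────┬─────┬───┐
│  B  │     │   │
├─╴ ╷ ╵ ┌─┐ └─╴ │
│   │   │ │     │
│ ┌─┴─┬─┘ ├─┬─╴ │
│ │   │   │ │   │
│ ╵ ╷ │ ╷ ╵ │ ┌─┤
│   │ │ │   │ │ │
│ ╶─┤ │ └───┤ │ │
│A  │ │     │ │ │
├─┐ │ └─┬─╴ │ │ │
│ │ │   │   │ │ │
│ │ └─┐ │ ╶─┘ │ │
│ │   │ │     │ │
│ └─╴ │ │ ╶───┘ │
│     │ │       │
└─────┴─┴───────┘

Finding the shortest path from (4, 0) to (0, 1):
Path length: 5 steps
Directions: up → up → up → right → up

Solution:

┌─────┬─────┬───┐
│  B  │     │   │
├─╴ ╷ ╵ ┌─┐ └─╴ │
│↱ ↑│   │ │     │
│ ┌─┴─┬─┘ ├─┬─╴ │
│↑│   │   │ │   │
│ ╵ ╷ │ ╷ ╵ │ ┌─┤
│↑  │ │ │   │ │ │
│ ╶─┤ │ └───┤ │ │
│A  │ │     │ │ │
├─┐ │ └─┬─╴ │ │ │
│ │ │   │   │ │ │
│ │ └─┐ │ ╶─┘ │ │
│ │   │ │     │ │
│ └─╴ │ │ ╶───┘ │
│     │ │       │
└─────┴─┴───────┘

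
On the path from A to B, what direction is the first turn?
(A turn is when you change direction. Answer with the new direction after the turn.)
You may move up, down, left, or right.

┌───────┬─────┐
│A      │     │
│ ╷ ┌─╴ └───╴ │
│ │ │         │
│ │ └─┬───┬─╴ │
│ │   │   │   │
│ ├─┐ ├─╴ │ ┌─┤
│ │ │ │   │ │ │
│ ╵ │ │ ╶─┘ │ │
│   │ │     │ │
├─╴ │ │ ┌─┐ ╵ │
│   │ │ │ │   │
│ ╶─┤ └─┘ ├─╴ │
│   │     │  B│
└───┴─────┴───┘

Directions: right, right, right, down, right, right, right, down, left, down, down, down, right, down
First turn direction: down

Solution:

┌───────┬─────┐
│A → → ↓│     │
│ ╷ ┌─╴ └───╴ │
│ │ │  ↳ → → ↓│
│ │ └─┬───┬─╴ │
│ │   │   │↓ ↲│
│ ├─┐ ├─╴ │ ┌─┤
│ │ │ │   │↓│ │
│ ╵ │ │ ╶─┘ │ │
│   │ │    ↓│ │
├─╴ │ │ ┌─┐ ╵ │
│   │ │ │ │↳ ↓│
│ ╶─┤ └─┘ ├─╴ │
│   │     │  B│
└───┴─────┴───┘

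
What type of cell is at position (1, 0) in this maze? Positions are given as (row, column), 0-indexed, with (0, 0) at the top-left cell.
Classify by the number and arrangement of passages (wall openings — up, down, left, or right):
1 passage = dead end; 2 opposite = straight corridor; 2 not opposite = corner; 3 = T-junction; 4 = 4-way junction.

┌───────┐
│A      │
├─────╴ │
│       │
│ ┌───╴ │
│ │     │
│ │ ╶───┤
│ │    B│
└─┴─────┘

Checking cell at (1, 0):
Number of passages: 2
Cell type: corner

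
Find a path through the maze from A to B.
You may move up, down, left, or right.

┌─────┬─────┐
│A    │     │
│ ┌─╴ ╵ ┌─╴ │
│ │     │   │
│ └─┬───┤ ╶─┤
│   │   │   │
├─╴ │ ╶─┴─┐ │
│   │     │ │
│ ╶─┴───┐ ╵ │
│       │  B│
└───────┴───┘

Finding the shortest path through the maze:
Path length: 13 steps
Directions: right → right → down → right → up → right → right → down → left → down → right → down → down

Solution:

┌─────┬─────┐
│A → ↓│↱ → ↓│
│ ┌─╴ ╵ ┌─╴ │
│ │  ↳ ↑│↓ ↲│
│ └─┬───┤ ╶─┤
│   │   │↳ ↓│
├─╴ │ ╶─┴─┐ │
│   │     │↓│
│ ╶─┴───┐ ╵ │
│       │  B│
└───────┴───┘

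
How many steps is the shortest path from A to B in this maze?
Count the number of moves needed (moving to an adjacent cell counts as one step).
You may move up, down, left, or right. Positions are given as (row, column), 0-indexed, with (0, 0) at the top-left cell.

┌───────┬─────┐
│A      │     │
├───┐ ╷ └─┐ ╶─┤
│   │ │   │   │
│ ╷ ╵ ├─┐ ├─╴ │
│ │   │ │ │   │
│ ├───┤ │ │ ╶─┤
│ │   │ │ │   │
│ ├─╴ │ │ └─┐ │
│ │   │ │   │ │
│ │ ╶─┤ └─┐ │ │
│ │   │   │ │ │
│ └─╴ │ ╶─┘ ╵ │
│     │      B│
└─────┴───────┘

Using BFS to find shortest path:
Start: (0, 0), End: (6, 6)
Path found:
(0,0) → (0,1) → (0,2) → (0,3) → (1,3) → (1,4) → (2,4) → (3,4) → (4,4) → (4,5) → (5,5) → (6,5) → (6,6)
Number of steps: 12

Solution:

┌───────┬─────┐
│A → → ↓│     │
├───┐ ╷ └─┐ ╶─┤
│   │ │↳ ↓│   │
│ ╷ ╵ ├─┐ ├─╴ │
│ │   │ │↓│   │
│ ├───┤ │ │ ╶─┤
│ │   │ │↓│   │
│ ├─╴ │ │ └─┐ │
│ │   │ │↳ ↓│ │
│ │ ╶─┤ └─┐ │ │
│ │   │   │↓│ │
│ └─╴ │ ╶─┘ ╵ │
│     │    ↳ B│
└─────┴───────┘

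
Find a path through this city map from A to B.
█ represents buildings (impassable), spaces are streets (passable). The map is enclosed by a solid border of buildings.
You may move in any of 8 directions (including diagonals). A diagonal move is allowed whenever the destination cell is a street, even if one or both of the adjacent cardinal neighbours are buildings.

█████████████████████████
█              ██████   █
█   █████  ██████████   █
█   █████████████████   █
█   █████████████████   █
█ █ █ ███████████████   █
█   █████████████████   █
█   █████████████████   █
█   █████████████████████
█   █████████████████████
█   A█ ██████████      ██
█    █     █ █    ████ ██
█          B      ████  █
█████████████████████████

Finding the shortest path from A to B:
Movement: 8-directional
Path length: 8 steps
Directions: down → down-right → right → right → right → right → right → right

Solution:

█████████████████████████
█              ██████   █
█   █████  ██████████   █
█   █████████████████   █
█   █████████████████   █
█ █ █ ███████████████   █
█   █████████████████   █
█   █████████████████   █
█   █████████████████████
█   █████████████████████
█   A█ ██████████      ██
█   ↘█     █ █    ████ ██
█    →→→→→→B      ████  █
█████████████████████████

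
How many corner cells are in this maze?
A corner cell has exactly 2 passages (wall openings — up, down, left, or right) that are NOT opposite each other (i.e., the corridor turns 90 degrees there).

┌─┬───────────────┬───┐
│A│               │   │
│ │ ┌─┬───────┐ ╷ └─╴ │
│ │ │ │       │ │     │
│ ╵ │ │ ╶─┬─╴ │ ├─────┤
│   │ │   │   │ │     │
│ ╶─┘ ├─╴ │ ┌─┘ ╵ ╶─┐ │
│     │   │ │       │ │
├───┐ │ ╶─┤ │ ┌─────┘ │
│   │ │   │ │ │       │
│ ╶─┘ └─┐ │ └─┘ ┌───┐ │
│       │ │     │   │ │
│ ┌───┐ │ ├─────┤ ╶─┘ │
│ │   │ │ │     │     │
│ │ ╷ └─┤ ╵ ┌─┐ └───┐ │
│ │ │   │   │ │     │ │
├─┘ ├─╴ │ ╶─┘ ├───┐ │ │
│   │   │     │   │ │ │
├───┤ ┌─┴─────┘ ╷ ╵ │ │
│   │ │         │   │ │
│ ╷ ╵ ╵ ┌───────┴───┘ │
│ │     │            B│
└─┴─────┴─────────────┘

Counting corner cells (2 non-opposite passages):
Total corners: 52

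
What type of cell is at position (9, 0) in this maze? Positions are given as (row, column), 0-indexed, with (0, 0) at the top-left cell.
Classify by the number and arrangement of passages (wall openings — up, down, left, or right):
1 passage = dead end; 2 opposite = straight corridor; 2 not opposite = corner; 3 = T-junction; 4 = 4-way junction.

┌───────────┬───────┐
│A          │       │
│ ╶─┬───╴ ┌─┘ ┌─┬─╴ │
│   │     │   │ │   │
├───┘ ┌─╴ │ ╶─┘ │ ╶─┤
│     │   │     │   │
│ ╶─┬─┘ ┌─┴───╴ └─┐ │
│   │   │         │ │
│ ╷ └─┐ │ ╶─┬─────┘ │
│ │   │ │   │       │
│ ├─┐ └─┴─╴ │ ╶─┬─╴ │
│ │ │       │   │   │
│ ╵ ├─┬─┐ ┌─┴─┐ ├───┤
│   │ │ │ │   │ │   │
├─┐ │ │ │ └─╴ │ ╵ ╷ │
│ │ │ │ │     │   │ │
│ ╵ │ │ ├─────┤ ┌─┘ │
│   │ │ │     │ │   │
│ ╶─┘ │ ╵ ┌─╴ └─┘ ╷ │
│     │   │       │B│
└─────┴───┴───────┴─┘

Checking cell at (9, 0):
Number of passages: 2
Cell type: corner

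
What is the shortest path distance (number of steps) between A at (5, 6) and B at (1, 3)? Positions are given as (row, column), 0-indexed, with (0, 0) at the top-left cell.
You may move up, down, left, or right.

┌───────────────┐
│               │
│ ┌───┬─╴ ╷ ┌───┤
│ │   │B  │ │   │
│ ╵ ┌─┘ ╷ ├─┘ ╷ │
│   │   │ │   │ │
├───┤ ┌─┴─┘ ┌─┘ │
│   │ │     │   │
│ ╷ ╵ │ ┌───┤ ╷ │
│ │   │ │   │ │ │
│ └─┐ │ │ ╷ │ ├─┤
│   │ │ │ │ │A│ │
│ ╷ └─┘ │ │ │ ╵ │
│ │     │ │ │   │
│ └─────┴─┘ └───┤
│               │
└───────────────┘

Finding path from (5, 6) to (1, 3):
Path: (5,6) → (4,6) → (3,6) → (3,7) → (2,7) → (1,7) → (1,6) → (2,6) → (2,5) → (3,5) → (3,4) → (3,3) → (4,3) → (5,3) → (6,3) → (6,2) → (6,1) → (5,1) → (5,0) → (4,0) → (3,0) → (3,1) → (4,1) → (4,2) → (3,2) → (2,2) → (2,3) → (1,3)
Distance: 27 steps

Solution:

┌───────────────┐
│               │
│ ┌───┬─╴ ╷ ┌───┤
│ │   │B  │ │↓ ↰│
│ ╵ ┌─┘ ╷ ├─┘ ╷ │
│   │↱ ↑│ │↓ ↲│↑│
├───┤ ┌─┴─┘ ┌─┘ │
│↱ ↓│↑│↓ ← ↲│↱ ↑│
│ ╷ ╵ │ ┌───┤ ╷ │
│↑│↳ ↑│↓│   │↑│ │
│ └─┐ │ │ ╷ │ ├─┤
│↑ ↰│ │↓│ │ │A│ │
│ ╷ └─┘ │ │ │ ╵ │
│ │↑ ← ↲│ │ │   │
│ └─────┴─┘ └───┤
│               │
└───────────────┘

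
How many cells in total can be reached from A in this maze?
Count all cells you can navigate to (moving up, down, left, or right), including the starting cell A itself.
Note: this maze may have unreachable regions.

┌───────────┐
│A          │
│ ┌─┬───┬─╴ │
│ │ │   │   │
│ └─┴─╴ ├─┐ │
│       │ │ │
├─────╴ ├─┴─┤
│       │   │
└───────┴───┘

Using BFS/flood-fill to find all reachable cells from A:
Maze size: 4 × 6 = 24 total cells
4 cell(s) are walled off and cannot be reached from A.
Reachable cells: 20

Reachable region (· marks reachable cells):

┌───────────┐
│A · · · · ·│
│ ┌─┬───┬─╴ │
│·│ │· ·│· ·│
│ └─┴─╴ ├─┐ │
│· · · ·│ │·│
├─────╴ ├─┴─┤
│· · · ·│   │
└───────┴───┘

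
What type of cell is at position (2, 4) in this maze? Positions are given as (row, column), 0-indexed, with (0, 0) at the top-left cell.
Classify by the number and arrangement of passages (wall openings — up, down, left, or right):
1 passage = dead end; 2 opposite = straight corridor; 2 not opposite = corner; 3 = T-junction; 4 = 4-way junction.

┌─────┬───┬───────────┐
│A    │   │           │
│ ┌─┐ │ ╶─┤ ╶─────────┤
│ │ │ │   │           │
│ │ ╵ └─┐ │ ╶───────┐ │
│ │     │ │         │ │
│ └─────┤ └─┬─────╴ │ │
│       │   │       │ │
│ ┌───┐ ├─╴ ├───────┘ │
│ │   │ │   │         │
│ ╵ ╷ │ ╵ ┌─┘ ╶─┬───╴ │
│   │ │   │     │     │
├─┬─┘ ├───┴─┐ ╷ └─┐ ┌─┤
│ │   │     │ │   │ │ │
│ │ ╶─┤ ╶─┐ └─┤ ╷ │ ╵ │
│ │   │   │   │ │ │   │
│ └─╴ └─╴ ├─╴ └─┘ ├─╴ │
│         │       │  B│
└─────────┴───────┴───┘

Checking cell at (2, 4):
Number of passages: 2
Cell type: straight corridor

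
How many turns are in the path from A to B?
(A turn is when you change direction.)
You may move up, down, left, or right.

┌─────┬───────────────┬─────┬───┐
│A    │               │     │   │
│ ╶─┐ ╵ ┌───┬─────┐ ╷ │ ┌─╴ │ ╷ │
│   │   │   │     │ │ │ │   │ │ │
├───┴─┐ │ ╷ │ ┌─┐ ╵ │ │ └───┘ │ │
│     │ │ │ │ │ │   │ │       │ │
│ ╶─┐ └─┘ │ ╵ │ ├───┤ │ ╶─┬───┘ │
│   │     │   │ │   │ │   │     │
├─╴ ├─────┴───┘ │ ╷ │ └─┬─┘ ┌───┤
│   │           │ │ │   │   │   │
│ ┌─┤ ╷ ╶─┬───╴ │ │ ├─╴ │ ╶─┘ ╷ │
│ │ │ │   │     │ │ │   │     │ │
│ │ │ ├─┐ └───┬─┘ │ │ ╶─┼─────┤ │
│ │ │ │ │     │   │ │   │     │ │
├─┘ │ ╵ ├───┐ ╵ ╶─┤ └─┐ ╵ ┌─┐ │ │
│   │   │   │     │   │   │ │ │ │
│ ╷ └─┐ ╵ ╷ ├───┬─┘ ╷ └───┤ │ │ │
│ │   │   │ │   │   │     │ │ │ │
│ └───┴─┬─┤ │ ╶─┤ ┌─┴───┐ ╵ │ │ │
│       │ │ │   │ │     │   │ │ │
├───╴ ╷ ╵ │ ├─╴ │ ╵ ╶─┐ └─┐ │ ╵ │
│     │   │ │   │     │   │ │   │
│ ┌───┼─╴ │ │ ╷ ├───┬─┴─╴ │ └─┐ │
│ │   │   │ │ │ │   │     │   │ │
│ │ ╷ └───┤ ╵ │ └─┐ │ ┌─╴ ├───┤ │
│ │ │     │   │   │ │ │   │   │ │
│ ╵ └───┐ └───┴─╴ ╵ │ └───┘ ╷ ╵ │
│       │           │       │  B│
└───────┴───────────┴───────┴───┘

Directions: right, right, down, right, up, right, right, right, right, right, right, right, down, down, down, down, right, down, left, down, right, down, right, up, right, right, down, down, down, down, right, down, down, down
Number of turns: 17

Solution:

┌─────┬───────────────┬─────┬───┐
│A → ↓│↱ → → → → → → ↓│     │   │
│ ╶─┐ ╵ ┌───┬─────┐ ╷ │ ┌─╴ │ ╷ │
│   │↳ ↑│   │     │ │↓│ │   │ │ │
├───┴─┐ │ ╷ │ ┌─┐ ╵ │ │ └───┘ │ │
│     │ │ │ │ │ │   │↓│       │ │
│ ╶─┐ └─┘ │ ╵ │ ├───┤ │ ╶─┬───┘ │
│   │     │   │ │   │↓│   │     │
├─╴ ├─────┴───┘ │ ╷ │ └─┬─┘ ┌───┤
│   │           │ │ │↳ ↓│   │   │
│ ┌─┤ ╷ ╶─┬───╴ │ │ ├─╴ │ ╶─┘ ╷ │
│ │ │ │   │     │ │ │↓ ↲│     │ │
│ │ │ ├─┐ └───┬─┘ │ │ ╶─┼─────┤ │
│ │ │ │ │     │   │ │↳ ↓│↱ → ↓│ │
├─┘ │ ╵ ├───┐ ╵ ╶─┤ └─┐ ╵ ┌─┐ │ │
│   │   │   │     │   │↳ ↑│ │↓│ │
│ ╷ └─┐ ╵ ╷ ├───┬─┘ ╷ └───┤ │ │ │
│ │   │   │ │   │   │     │ │↓│ │
│ └───┴─┬─┤ │ ╶─┤ ┌─┴───┐ ╵ │ │ │
│       │ │ │   │ │     │   │↓│ │
├───╴ ╷ ╵ │ ├─╴ │ ╵ ╶─┐ └─┐ │ ╵ │
│     │   │ │   │     │   │ │↳ ↓│
│ ┌───┼─╴ │ │ ╷ ├───┬─┴─╴ │ └─┐ │
│ │   │   │ │ │ │   │     │   │↓│
│ │ ╷ └───┤ ╵ │ └─┐ │ ┌─╴ ├───┤ │
│ │ │     │   │   │ │ │   │   │↓│
│ ╵ └───┐ └───┴─╴ ╵ │ └───┘ ╷ ╵ │
│       │           │       │  B│
└───────┴───────────┴───────┴───┘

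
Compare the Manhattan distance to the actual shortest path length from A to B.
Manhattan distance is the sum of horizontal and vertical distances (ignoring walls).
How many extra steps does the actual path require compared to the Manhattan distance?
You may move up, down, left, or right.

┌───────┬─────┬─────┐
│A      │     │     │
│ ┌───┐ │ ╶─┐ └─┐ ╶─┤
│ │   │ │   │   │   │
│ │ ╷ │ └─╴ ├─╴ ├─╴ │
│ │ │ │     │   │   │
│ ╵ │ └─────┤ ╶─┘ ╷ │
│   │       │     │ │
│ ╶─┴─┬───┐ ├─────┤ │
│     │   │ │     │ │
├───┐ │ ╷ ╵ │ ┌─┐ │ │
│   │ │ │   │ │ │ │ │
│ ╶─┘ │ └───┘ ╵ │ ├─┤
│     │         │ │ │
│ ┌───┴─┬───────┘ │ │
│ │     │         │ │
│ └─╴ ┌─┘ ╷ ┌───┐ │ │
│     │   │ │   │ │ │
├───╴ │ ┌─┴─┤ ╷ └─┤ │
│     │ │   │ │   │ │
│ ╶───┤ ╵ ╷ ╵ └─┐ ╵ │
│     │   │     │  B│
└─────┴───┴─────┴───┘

Manhattan distance: |10 - 0| + |9 - 0| = 19
Actual path length: 49
Extra steps: 49 - 19 = 30

Solution:

┌───────┬─────┬─────┐
│A      │     │     │
│ ┌───┐ │ ╶─┐ └─┐ ╶─┤
│↓│↱ ↓│ │   │   │   │
│ │ ╷ │ └─╴ ├─╴ ├─╴ │
│↓│↑│↓│     │   │   │
│ ╵ │ └─────┤ ╶─┘ ╷ │
│↳ ↑│↳ → → ↓│     │ │
│ ╶─┴─┬───┐ ├─────┤ │
│     │↓ ↰│↓│↱ → ↓│ │
├───┐ │ ╷ ╵ │ ┌─┐ │ │
│   │ │↓│↑ ↲│↑│ │↓│ │
│ ╶─┘ │ └───┘ ╵ │ ├─┤
│     │↳ → → ↑  │↓│ │
│ ┌───┴─┬───────┘ │ │
│ │     │↓ ← ← ← ↲│ │
│ └─╴ ┌─┘ ╷ ┌───┐ │ │
│     │↓ ↲│ │↱ ↓│ │ │
├───╴ │ ┌─┴─┤ ╷ └─┤ │
│     │↓│↱ ↓│↑│↳ ↓│ │
│ ╶───┤ ╵ ╷ ╵ └─┐ ╵ │
│     │↳ ↑│↳ ↑  │↳ B│
└─────┴───┴─────┴───┘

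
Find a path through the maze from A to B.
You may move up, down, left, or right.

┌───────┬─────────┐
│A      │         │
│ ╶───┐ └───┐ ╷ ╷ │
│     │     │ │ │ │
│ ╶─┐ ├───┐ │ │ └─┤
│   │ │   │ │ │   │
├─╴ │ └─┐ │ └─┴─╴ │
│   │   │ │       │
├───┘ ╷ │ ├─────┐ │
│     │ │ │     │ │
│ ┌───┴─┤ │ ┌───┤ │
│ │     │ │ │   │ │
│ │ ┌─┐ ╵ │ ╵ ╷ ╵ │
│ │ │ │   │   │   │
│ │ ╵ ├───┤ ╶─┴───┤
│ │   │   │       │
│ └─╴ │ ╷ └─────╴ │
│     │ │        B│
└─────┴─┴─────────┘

Finding the shortest path through the maze:
Path length: 24 steps
Directions: right → right → right → down → right → right → down → down → right → right → right → down → down → down → left → up → left → down → left → down → right → right → right → down

Solution:

┌───────┬─────────┐
│A → → ↓│         │
│ ╶───┐ └───┐ ╷ ╷ │
│     │↳ → ↓│ │ │ │
│ ╶─┐ ├───┐ │ │ └─┤
│   │ │   │↓│ │   │
├─╴ │ └─┐ │ └─┴─╴ │
│   │   │ │↳ → → ↓│
├───┘ ╷ │ ├─────┐ │
│     │ │ │     │↓│
│ ┌───┴─┤ │ ┌───┤ │
│ │     │ │ │↓ ↰│↓│
│ │ ┌─┐ ╵ │ ╵ ╷ ╵ │
│ │ │ │   │↓ ↲│↑ ↲│
│ │ ╵ ├───┤ ╶─┴───┤
│ │   │   │↳ → → ↓│
│ └─╴ │ ╷ └─────╴ │
│     │ │        B│
└─────┴─┴─────────┘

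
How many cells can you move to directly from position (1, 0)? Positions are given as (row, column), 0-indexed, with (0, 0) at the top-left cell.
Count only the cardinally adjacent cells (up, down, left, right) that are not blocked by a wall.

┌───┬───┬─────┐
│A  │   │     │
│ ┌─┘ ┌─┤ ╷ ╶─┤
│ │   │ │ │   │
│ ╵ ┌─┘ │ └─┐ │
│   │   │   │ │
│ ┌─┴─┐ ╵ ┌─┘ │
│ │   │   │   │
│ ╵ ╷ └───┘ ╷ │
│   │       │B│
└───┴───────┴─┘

Checking passable neighbors of (1, 0):
Neighbors: (0, 0), (2, 0)
Count: 2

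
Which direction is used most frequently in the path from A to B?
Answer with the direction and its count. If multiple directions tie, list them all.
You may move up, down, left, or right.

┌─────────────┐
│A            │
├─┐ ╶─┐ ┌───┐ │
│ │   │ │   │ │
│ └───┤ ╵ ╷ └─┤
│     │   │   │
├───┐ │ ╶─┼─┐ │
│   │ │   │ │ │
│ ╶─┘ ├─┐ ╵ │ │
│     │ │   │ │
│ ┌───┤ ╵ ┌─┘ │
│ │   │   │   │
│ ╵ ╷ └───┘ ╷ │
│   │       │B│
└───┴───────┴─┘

Directions: right, right, right, down, down, right, up, right, down, right, down, down, down, down
Counts: {'right': 6, 'down': 7, 'up': 1}
Most common: down (7 times)

Solution:

┌─────────────┐
│A → → ↓      │
├─┐ ╶─┐ ┌───┐ │
│ │   │↓│↱ ↓│ │
│ └───┤ ╵ ╷ └─┤
│     │↳ ↑│↳ ↓│
├───┐ │ ╶─┼─┐ │
│   │ │   │ │↓│
│ ╶─┘ ├─┐ ╵ │ │
│     │ │   │↓│
│ ┌───┤ ╵ ┌─┘ │
│ │   │   │  ↓│
│ ╵ ╷ └───┘ ╷ │
│   │       │B│
└───┴───────┴─┘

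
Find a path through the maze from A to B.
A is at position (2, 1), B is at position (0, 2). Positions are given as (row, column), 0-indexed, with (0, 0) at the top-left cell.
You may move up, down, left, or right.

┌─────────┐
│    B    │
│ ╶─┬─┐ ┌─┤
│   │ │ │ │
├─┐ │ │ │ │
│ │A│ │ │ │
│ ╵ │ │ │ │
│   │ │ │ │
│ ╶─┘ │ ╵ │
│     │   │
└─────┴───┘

Finding the shortest path from (2, 1) to (0, 2):
Path length: 5 steps
Directions: up → left → up → right → right

Solution:

┌─────────┐
│↱ → B    │
│ ╶─┬─┐ ┌─┤
│↑ ↰│ │ │ │
├─┐ │ │ │ │
│ │A│ │ │ │
│ ╵ │ │ │ │
│   │ │ │ │
│ ╶─┘ │ ╵ │
│     │   │
└─────┴───┘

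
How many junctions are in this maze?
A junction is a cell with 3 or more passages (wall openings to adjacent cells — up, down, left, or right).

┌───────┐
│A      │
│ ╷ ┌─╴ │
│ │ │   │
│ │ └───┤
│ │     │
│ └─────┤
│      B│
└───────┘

Checking each cell for number of passages:

Junctions found (3+ passages):
  (0, 1): 3 passages
Total junctions: 1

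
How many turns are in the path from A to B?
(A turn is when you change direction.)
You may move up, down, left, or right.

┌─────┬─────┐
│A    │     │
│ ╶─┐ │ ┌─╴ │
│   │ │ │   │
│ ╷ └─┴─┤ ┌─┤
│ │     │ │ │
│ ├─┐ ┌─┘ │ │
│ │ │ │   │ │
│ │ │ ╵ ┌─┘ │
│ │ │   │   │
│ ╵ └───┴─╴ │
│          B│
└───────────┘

Directions: down, down, down, down, down, right, right, right, right, right
Number of turns: 1

Solution:

┌─────┬─────┐
│A    │     │
│ ╶─┐ │ ┌─╴ │
│↓  │ │ │   │
│ ╷ └─┴─┤ ┌─┤
│↓│     │ │ │
│ ├─┐ ┌─┘ │ │
│↓│ │ │   │ │
│ │ │ ╵ ┌─┘ │
│↓│ │   │   │
│ ╵ └───┴─╴ │
│↳ → → → → B│
└───────────┘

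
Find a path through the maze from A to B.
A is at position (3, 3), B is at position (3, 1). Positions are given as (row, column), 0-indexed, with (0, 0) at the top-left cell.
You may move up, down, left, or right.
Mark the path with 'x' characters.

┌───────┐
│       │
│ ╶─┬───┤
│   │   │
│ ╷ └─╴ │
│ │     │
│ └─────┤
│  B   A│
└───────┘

Finding the shortest path from (3, 3) to (3, 1):
Path length: 2 steps
Directions: left → left

Solution:

┌───────┐
│       │
│ ╶─┬───┤
│   │   │
│ ╷ └─╴ │
│ │     │
│ └─────┤
│  B x A│
└───────┘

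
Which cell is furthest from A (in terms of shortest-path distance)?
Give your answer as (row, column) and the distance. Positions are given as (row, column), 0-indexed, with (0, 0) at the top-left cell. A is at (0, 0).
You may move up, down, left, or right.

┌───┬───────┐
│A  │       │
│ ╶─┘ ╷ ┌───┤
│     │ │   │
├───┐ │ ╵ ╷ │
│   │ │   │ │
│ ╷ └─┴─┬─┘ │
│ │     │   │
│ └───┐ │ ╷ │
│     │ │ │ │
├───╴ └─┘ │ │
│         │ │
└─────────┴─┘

Computing BFS distances from A to all cells:
Furthest cell: (4, 3)
Distance: 27 steps

Path from A to the furthest cell:

┌───┬───────┐
│A  │↱ ↓    │
│ ╶─┘ ╷ ┌───┤
│↳ → ↑│↓│↱ ↓│
├───┐ │ ╵ ╷ │
│↱ ↓│ │↳ ↑│↓│
│ ╷ └─┴─┬─┘ │
│↑│↳ → ↓│↓ ↲│
│ └───┐ │ ╷ │
│↑ ← ↰│B│↓│ │
├───╴ └─┘ │ │
│    ↑ ← ↲│ │
└─────────┴─┘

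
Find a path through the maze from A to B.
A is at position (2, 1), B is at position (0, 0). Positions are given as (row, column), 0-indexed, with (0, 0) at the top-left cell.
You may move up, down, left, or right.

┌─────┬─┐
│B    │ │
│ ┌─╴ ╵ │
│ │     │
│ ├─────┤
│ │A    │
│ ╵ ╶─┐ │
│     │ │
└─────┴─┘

Finding the shortest path from (2, 1) to (0, 0):
Path length: 5 steps
Directions: down → left → up → up → up

Solution:

┌─────┬─┐
│B    │ │
│ ┌─╴ ╵ │
│↑│     │
│ ├─────┤
│↑│A    │
│ ╵ ╶─┐ │
│↑ ↲  │ │
└─────┴─┘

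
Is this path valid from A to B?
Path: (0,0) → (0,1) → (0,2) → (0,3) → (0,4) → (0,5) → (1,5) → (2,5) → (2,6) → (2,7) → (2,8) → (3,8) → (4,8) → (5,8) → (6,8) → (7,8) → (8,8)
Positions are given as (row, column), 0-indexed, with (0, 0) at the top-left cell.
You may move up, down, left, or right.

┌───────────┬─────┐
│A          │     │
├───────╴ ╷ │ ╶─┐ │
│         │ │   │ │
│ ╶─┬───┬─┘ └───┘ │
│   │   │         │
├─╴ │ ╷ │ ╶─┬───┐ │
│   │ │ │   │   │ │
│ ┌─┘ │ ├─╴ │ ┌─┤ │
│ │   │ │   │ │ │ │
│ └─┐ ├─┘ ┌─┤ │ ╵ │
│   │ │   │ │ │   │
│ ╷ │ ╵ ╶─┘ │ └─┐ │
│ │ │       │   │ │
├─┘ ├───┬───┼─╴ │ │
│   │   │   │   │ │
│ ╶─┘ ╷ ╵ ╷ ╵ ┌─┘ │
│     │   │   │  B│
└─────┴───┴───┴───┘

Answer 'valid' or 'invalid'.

Checking path validity:
Result: All consecutive moves are passable.

valid

Correct solution:

┌───────────┬─────┐
│A → → → → ↓│     │
├───────╴ ╷ │ ╶─┐ │
│         │↓│   │ │
│ ╶─┬───┬─┘ └───┘ │
│   │   │  ↳ → → ↓│
├─╴ │ ╷ │ ╶─┬───┐ │
│   │ │ │   │   │↓│
│ ┌─┘ │ ├─╴ │ ┌─┤ │
│ │   │ │   │ │ │↓│
│ └─┐ ├─┘ ┌─┤ │ ╵ │
│   │ │   │ │ │  ↓│
│ ╷ │ ╵ ╶─┘ │ └─┐ │
│ │ │       │   │↓│
├─┘ ├───┬───┼─╴ │ │
│   │   │   │   │↓│
│ ╶─┘ ╷ ╵ ╷ ╵ ┌─┘ │
│     │   │   │  B│
└─────┴───┴───┴───┘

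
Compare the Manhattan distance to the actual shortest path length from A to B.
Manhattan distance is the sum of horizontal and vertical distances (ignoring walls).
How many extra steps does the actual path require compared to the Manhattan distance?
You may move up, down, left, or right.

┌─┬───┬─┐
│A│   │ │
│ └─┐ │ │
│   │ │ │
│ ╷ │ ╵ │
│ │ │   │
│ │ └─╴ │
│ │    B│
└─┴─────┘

Manhattan distance: |3 - 0| + |3 - 0| = 6
Actual path length: 6
Extra steps: 6 - 6 = 0

Solution:

┌─┬───┬─┐
│A│   │ │
│ └─┐ │ │
│↳ ↓│ │ │
│ ╷ │ ╵ │
│ │↓│   │
│ │ └─╴ │
│ │↳ → B│
└─┴─────┘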